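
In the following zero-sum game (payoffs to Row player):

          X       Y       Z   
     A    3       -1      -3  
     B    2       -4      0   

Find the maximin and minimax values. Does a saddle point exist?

Maximin = -3, Minimax = -1, Saddle: False

Work:
Row minimums: [-3, -4] → maximin = -3
Column maximums: [3, -1, 0] → minimax = -1
No saddle point (maximin ≠ minimax). Mixed strategy needed.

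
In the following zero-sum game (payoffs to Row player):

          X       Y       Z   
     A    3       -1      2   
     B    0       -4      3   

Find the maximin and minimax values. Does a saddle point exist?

Maximin = -1, Minimax = -1, Saddle: True

Work:
Row minimums: [-1, -4] → maximin = -1
Column maximums: [3, -1, 3] → minimax = -1
Saddle point exists! Game value = -1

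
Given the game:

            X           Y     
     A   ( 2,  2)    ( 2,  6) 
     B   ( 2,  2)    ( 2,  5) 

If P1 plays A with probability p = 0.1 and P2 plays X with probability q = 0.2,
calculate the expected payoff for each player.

E[P1] = 2.0, E[P2] = 4.48

Work:
E[P1] = p·q·π₁(A,X) + p·(1-q)·π₁(A,Y) + (1-p)·q·π₁(B,X) + (1-p)·(1-q)·π₁(B,Y)
= 0.1·0.2·2 + 0.1·0.8·2 + 0.9·0.2·2 + 0.9·0.8·2
= 2.0

E[P2] = 4.48 (similar calculation)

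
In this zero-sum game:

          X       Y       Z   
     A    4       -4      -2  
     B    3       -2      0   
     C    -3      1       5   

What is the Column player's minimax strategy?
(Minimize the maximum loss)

Column should play Y, value = 1

Work:
Column player minimizes Row's maximum payoff:
Column X: max payoff to Row = 4
Column Y: max payoff to Row = 1
Column Z: max payoff to Row = 5
Minimum is 1, achieved by column Y.
Minimax strategy: Y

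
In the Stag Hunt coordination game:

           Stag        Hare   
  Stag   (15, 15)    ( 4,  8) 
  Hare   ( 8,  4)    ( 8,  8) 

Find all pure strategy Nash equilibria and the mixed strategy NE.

Pure NE: (Stag, Stag) and (Hare, Hare); Mixed NE: p = 0.3636, q = 0.3636

Work:
Check pure NE:
(Stag, Stag): (15, 15) - no unilateral deviation beneficial
(Hare, Hare): (8, 8) - no unilateral deviation beneficial
Mixed NE: P1 plays Stag with p = 0.3636, P2 plays Stag with q = 0.3636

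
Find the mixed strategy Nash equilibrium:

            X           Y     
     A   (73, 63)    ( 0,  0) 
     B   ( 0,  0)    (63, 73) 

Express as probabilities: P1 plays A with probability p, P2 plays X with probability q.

p = 0.5368, q = 0.4632

Work:
Find probabilities that make opponent indifferent:
P2 chooses q to make P1 indifferent between A and B
P1 chooses p to make P2 indifferent between X and Y
Mixed NE: P1 plays (A: 0.5368, B: 0.4632), P2 plays (X: 0.4632, Y: 0.5368)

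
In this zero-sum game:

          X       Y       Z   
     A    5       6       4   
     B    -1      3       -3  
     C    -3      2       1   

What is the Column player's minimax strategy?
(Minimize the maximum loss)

Column should play Z, value = 4

Work:
Column player minimizes Row's maximum payoff:
Column X: max payoff to Row = 5
Column Y: max payoff to Row = 6
Column Z: max payoff to Row = 4
Minimum is 4, achieved by column Z.
Minimax strategy: Z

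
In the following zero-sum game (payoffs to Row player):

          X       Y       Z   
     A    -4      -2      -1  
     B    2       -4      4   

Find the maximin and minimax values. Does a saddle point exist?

Maximin = -4, Minimax = -2, Saddle: False

Work:
Row minimums: [-4, -4] → maximin = -4
Column maximums: [2, -2, 4] → minimax = -2
No saddle point (maximin ≠ minimax). Mixed strategy needed.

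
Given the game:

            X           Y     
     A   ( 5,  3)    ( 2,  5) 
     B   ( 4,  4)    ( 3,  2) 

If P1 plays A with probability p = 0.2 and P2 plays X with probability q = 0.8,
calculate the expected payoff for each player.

E[P1] = 3.92, E[P2] = 3.56

Work:
E[P1] = p·q·π₁(A,X) + p·(1-q)·π₁(A,Y) + (1-p)·q·π₁(B,X) + (1-p)·(1-q)·π₁(B,Y)
= 0.2·0.8·5 + 0.2·0.2·2 + 0.8·0.8·4 + 0.8·0.2·3
= 3.92

E[P2] = 3.56 (similar calculation)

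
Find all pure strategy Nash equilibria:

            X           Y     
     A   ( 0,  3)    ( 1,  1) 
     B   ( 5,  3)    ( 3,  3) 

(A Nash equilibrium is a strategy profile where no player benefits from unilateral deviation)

Nash equilibrium: (B, X), (B, Y)

Work:
Best responses:
  P1 vs X: payoffs [0, 5] → best response B (payoff 5)
  P1 vs Y: payoffs [1, 3] → best response B (payoff 3)
  P2 vs A: payoffs [3, 1] → best response X (payoff 3)
  P2 vs B: payoffs [3, 3] → best response X/Y (payoff 3)
Mutual best responses: (B,X), (B,Y) → Nash equilibria.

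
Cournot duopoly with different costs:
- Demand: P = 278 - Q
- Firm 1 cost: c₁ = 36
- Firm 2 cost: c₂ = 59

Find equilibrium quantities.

q₁* = 88.33, q₂* = 65.33

Work:
Reaction: q₁ = (278 - 36 - q₂)/2
Reaction: q₂ = (278 - 59 - q₁)/2
Solve simultaneously:
q₁* = (278 - 2×36 + 59)/3 = 88.33
q₂* = (278 - 2×59 + 36)/3 = 65.33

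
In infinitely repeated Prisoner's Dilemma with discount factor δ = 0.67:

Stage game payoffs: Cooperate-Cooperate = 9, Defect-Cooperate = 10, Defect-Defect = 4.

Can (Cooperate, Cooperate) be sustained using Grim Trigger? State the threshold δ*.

δ* = 0.1667; since δ = 0.67 ≥ 0.1667, cooperation can be sustained

Work:
For Grim Trigger:
Cooperate forever: 9/(1-δ)
Defect then punished: 10 + 4·δ/(1-δ)
Need: 9/(1-δ) ≥ 10 + 4·δ/(1-δ)
Solving: δ ≥ (T-R)/(T-P) = (10-9)/(10-4) = 0.1667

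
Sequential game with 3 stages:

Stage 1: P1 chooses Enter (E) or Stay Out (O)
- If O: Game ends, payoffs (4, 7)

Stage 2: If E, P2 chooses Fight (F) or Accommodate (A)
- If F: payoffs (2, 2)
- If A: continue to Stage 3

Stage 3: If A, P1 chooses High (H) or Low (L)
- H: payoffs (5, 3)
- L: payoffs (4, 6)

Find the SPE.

SPE: (E, A, H); Outcome (5, 3)

Work:
Stage 3: P1 chooses H (5 vs 4)
Stage 2: P2: F->2, A->3 (anticipating H). Choose A
Stage 1: P1: O->4, E->5 (anticipating A, H). Choose E
SPE path: E -> A -> H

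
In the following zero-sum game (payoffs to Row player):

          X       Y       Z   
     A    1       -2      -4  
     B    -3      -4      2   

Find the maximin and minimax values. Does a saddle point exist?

Maximin = -4, Minimax = -2, Saddle: False

Work:
Row minimums: [-4, -4] → maximin = -4
Column maximums: [1, -2, 2] → minimax = -2
No saddle point (maximin ≠ minimax). Mixed strategy needed.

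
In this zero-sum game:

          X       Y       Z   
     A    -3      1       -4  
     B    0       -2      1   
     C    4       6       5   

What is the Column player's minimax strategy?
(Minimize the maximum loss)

Column should play X, value = 4

Work:
Column player minimizes Row's maximum payoff:
Column X: max payoff to Row = 4
Column Y: max payoff to Row = 6
Column Z: max payoff to Row = 5
Minimum is 4, achieved by column X.
Minimax strategy: X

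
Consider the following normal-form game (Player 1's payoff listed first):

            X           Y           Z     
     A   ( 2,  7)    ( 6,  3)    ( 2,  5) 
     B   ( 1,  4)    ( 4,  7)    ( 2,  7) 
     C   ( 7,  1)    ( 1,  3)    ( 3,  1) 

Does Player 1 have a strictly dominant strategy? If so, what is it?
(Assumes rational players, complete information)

No strictly dominant strategy exists for Player 1

Work:
A strategy strictly dominates another if it gives a strictly higher payoff against every opponent action. Compare each pair of P1's strategies column-by-column:
  A vs B: [2 vs 1, 6 vs 4, 2 vs 2] → A does not strictly dominate B (column Z: 2 ≤ 2)
  A vs C: [2 vs 7, 6 vs 1, 2 vs 3] → A does not strictly dominate C (column X: 2 ≤ 7)
  B vs A: [1 vs 2, 4 vs 6, 2 vs 2] → B does not strictly dominate A (column X: 1 ≤ 2)
  B vs C: [1 vs 7, 4 vs 1, 2 vs 3] → B does not strictly dominate C (column X: 1 ≤ 7)
  C vs A: [7 vs 2, 1 vs 6, 3 vs 2] → C does not strictly dominate A (column Y: 1 ≤ 6)
  C vs B: [7 vs 1, 1 vs 4, 3 vs 2] → C does not strictly dominate B (column Y: 1 ≤ 4)
No single strategy strictly dominates all others → no strictly dominant strategy.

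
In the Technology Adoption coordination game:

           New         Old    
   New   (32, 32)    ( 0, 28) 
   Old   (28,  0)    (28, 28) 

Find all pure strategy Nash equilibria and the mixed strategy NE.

Pure NE: (New, New) and (Old, Old); Mixed NE: p = 0.875, q = 0.875

Work:
Check pure NE:
(New, New): (32, 32) - no unilateral deviation beneficial
(Old, Old): (28, 28) - no unilateral deviation beneficial
Mixed NE: P1 plays New with p = 0.875, P2 plays New with q = 0.875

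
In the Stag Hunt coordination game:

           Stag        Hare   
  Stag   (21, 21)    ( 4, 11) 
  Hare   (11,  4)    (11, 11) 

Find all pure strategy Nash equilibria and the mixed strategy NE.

Pure NE: (Stag, Stag) and (Hare, Hare); Mixed NE: p = 0.4118, q = 0.4118

Work:
Check pure NE:
(Stag, Stag): (21, 21) - no unilateral deviation beneficial
(Hare, Hare): (11, 11) - no unilateral deviation beneficial
Mixed NE: P1 plays Stag with p = 0.4118, P2 plays Stag with q = 0.4118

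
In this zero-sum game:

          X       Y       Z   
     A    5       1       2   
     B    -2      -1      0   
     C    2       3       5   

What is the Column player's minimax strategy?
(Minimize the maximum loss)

Column should play Y, value = 3

Work:
Column player minimizes Row's maximum payoff:
Column X: max payoff to Row = 5
Column Y: max payoff to Row = 3
Column Z: max payoff to Row = 5
Minimum is 3, achieved by column Y.
Minimax strategy: Y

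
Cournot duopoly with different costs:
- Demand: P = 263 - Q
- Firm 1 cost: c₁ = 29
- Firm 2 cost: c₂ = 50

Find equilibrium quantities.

q₁* = 85.0, q₂* = 64.0

Work:
Reaction: q₁ = (263 - 29 - q₂)/2
Reaction: q₂ = (263 - 50 - q₁)/2
Solve simultaneously:
q₁* = (263 - 2×29 + 50)/3 = 85.0
q₂* = (263 - 2×50 + 29)/3 = 64.0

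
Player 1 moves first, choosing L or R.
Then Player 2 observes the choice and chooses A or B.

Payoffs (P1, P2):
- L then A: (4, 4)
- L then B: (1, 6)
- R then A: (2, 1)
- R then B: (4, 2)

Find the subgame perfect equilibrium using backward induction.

P1 plays R, P2 plays B after L and B after R; Payoff (4, 2)

Work:
Backward induction:
After L: P2 chooses B → P1 gets 1
After R: P2 chooses B → P1 gets 4
P1 chooses R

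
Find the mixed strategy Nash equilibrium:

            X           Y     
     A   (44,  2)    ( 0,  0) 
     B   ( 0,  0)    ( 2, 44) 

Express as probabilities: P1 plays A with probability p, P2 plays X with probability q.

p = 0.9565, q = 0.0435

Work:
Find probabilities that make opponent indifferent:
P2 chooses q to make P1 indifferent between A and B
P1 chooses p to make P2 indifferent between X and Y
Mixed NE: P1 plays (A: 0.9565, B: 0.0435), P2 plays (X: 0.0435, Y: 0.9565)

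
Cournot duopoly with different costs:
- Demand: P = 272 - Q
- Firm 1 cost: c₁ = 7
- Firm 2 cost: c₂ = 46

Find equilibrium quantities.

q₁* = 101.33, q₂* = 62.33

Work:
Reaction: q₁ = (272 - 7 - q₂)/2
Reaction: q₂ = (272 - 46 - q₁)/2
Solve simultaneously:
q₁* = (272 - 2×7 + 46)/3 = 101.33
q₂* = (272 - 2×46 + 7)/3 = 62.33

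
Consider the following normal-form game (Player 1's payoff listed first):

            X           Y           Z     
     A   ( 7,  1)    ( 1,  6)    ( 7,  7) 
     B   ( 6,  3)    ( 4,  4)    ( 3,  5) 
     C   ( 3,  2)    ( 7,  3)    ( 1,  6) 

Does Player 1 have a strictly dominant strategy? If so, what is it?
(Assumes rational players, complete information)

No strictly dominant strategy exists for Player 1

Work:
A strategy strictly dominates another if it gives a strictly higher payoff against every opponent action. Compare each pair of P1's strategies column-by-column:
  A vs B: [7 vs 6, 1 vs 4, 7 vs 3] → A does not strictly dominate B (column Y: 1 ≤ 4)
  A vs C: [7 vs 3, 1 vs 7, 7 vs 1] → A does not strictly dominate C (column Y: 1 ≤ 7)
  B vs A: [6 vs 7, 4 vs 1, 3 vs 7] → B does not strictly dominate A (column X: 6 ≤ 7)
  B vs C: [6 vs 3, 4 vs 7, 3 vs 1] → B does not strictly dominate C (column Y: 4 ≤ 7)
  C vs A: [3 vs 7, 7 vs 1, 1 vs 7] → C does not strictly dominate A (column X: 3 ≤ 7)
  C vs B: [3 vs 6, 7 vs 4, 1 vs 3] → C does not strictly dominate B (column X: 3 ≤ 6)
No single strategy strictly dominates all others → no strictly dominant strategy.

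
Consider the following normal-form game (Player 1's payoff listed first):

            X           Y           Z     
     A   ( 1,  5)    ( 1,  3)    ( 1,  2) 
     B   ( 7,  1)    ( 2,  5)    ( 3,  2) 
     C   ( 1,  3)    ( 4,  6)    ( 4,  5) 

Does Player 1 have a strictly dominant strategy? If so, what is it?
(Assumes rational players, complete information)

No strictly dominant strategy exists for Player 1

Work:
A strategy strictly dominates another if it gives a strictly higher payoff against every opponent action. Compare each pair of P1's strategies column-by-column:
  A vs B: [1 vs 7, 1 vs 2, 1 vs 3] → A does not strictly dominate B (column X: 1 ≤ 7)
  A vs C: [1 vs 1, 1 vs 4, 1 vs 4] → A does not strictly dominate C (column X: 1 ≤ 1)
  B vs A: [7 vs 1, 2 vs 1, 3 vs 1] → B strictly dominates A
  B vs C: [7 vs 1, 2 vs 4, 3 vs 4] → B does not strictly dominate C (column Y: 2 ≤ 4)
  C vs A: [1 vs 1, 4 vs 1, 4 vs 1] → C does not strictly dominate A (column X: 1 ≤ 1)
  C vs B: [1 vs 7, 4 vs 2, 4 vs 3] → C does not strictly dominate B (column X: 1 ≤ 7)
No single strategy strictly dominates all others → no strictly dominant strategy.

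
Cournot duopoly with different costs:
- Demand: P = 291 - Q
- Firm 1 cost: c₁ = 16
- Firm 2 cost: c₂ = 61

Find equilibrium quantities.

q₁* = 106.67, q₂* = 61.67

Work:
Reaction: q₁ = (291 - 16 - q₂)/2
Reaction: q₂ = (291 - 61 - q₁)/2
Solve simultaneously:
q₁* = (291 - 2×16 + 61)/3 = 106.67
q₂* = (291 - 2×61 + 16)/3 = 61.67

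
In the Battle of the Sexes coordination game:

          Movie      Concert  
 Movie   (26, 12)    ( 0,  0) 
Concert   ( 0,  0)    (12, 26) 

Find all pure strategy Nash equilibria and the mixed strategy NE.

Pure NE: (Movie, Movie) and (Concert, Concert); Mixed NE: p = 0.6842, q = 0.3158

Work:
Check pure NE:
(Movie, Movie): (26, 12) - no unilateral deviation beneficial
(Concert, Concert): (12, 26) - no unilateral deviation beneficial
Mixed NE: P1 plays Movie with p = 0.6842, P2 plays Movie with q = 0.3158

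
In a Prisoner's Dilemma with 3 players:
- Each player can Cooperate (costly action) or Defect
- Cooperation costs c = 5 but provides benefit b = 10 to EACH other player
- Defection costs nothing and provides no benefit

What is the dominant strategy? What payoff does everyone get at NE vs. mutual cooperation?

Dominant: Defect; NE payoff = 0; Coop payoff = 15

Work:
Defect dominates (saves cost c = 5, benefit to others is external)
NE: All defect → everyone gets 0
If all cooperate: each receives (2)×10 - 5 = 15
Social dilemma: 15 > 0 but NE gives 0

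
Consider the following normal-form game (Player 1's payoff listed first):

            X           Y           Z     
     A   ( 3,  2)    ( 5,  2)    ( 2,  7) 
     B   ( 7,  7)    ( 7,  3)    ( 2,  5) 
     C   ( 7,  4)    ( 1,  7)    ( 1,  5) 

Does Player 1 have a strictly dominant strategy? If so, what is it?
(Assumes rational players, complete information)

No strictly dominant strategy exists for Player 1

Work:
A strategy strictly dominates another if it gives a strictly higher payoff against every opponent action. Compare each pair of P1's strategies column-by-column:
  A vs B: [3 vs 7, 5 vs 7, 2 vs 2] → A does not strictly dominate B (column X: 3 ≤ 7)
  A vs C: [3 vs 7, 5 vs 1, 2 vs 1] → A does not strictly dominate C (column X: 3 ≤ 7)
  B vs A: [7 vs 3, 7 vs 5, 2 vs 2] → B does not strictly dominate A (column Z: 2 ≤ 2)
  B vs C: [7 vs 7, 7 vs 1, 2 vs 1] → B does not strictly dominate C (column X: 7 ≤ 7)
  C vs A: [7 vs 3, 1 vs 5, 1 vs 2] → C does not strictly dominate A (column Y: 1 ≤ 5)
  C vs B: [7 vs 7, 1 vs 7, 1 vs 2] → C does not strictly dominate B (column X: 7 ≤ 7)
No single strategy strictly dominates all others → no strictly dominant strategy.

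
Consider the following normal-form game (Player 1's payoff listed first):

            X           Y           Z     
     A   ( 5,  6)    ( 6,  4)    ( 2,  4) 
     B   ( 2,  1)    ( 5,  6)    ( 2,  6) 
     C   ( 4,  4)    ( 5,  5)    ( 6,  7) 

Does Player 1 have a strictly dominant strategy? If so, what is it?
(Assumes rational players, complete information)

No strictly dominant strategy exists for Player 1

Work:
A strategy strictly dominates another if it gives a strictly higher payoff against every opponent action. Compare each pair of P1's strategies column-by-column:
  A vs B: [5 vs 2, 6 vs 5, 2 vs 2] → A does not strictly dominate B (column Z: 2 ≤ 2)
  A vs C: [5 vs 4, 6 vs 5, 2 vs 6] → A does not strictly dominate C (column Z: 2 ≤ 6)
  B vs A: [2 vs 5, 5 vs 6, 2 vs 2] → B does not strictly dominate A (column X: 2 ≤ 5)
  B vs C: [2 vs 4, 5 vs 5, 2 vs 6] → B does not strictly dominate C (column X: 2 ≤ 4)
  C vs A: [4 vs 5, 5 vs 6, 6 vs 2] → C does not strictly dominate A (column X: 4 ≤ 5)
  C vs B: [4 vs 2, 5 vs 5, 6 vs 2] → C does not strictly dominate B (column Y: 5 ≤ 5)
No single strategy strictly dominates all others → no strictly dominant strategy.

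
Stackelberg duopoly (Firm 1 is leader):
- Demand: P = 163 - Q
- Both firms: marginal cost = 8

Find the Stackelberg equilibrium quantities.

q₁* (leader) = 77.5, q₂* (follower) = 38.75

Work:
Follower's reaction: q₂ = (a - c - q₁)/2
Leader substitutes: π₁ = q₁·(a - q₁ - (a-c-q₁)/2 - c)
FOC: q₁* = (163 - 8)/2 = 77.50
Then: q₂* = (163 - 8 - 77.5)/2 = 38.75
Leader has first-mover advantage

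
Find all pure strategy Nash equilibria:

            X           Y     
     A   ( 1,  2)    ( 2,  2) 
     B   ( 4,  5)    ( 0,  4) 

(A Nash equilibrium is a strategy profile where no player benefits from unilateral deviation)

Nash equilibrium: (A, Y), (B, X)

Work:
Best responses:
  P1 vs X: payoffs [1, 4] → best response B (payoff 4)
  P1 vs Y: payoffs [2, 0] → best response A (payoff 2)
  P2 vs A: payoffs [2, 2] → best response X/Y (payoff 2)
  P2 vs B: payoffs [5, 4] → best response X (payoff 5)
Mutual best responses: (A,Y), (B,X) → Nash equilibria.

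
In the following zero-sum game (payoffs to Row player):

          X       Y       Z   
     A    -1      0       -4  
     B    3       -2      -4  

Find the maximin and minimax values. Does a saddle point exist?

Maximin = -4, Minimax = -4, Saddle: True

Work:
Row minimums: [-4, -4] → maximin = -4
Column maximums: [3, 0, -4] → minimax = -4
Saddle point exists! Game value = -4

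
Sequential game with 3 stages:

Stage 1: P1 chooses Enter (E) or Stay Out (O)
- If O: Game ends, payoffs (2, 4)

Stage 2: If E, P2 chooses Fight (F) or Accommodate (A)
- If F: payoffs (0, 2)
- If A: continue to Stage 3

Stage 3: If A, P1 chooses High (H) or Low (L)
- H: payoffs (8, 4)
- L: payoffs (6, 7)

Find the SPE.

SPE: (E, A, H); Outcome (8, 4)

Work:
Stage 3: P1 chooses H (8 vs 6)
Stage 2: P2: F->2, A->4 (anticipating H). Choose A
Stage 1: P1: O->2, E->8 (anticipating A, H). Choose E
SPE path: E -> A -> H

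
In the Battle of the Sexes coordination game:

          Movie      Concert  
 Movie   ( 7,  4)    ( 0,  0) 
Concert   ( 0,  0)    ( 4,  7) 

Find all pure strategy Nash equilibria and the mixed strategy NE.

Pure NE: (Movie, Movie) and (Concert, Concert); Mixed NE: p = 0.6364, q = 0.3636

Work:
Check pure NE:
(Movie, Movie): (7, 4) - no unilateral deviation beneficial
(Concert, Concert): (4, 7) - no unilateral deviation beneficial
Mixed NE: P1 plays Movie with p = 0.6364, P2 plays Movie with q = 0.3636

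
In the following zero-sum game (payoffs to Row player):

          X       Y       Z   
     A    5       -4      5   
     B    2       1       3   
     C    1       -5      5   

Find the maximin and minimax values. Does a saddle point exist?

Maximin = 1, Minimax = 1, Saddle: True

Work:
Row minimums: [-4, 1, -5] → maximin = 1
Column maximums: [5, 1, 5] → minimax = 1
Saddle point exists! Game value = 1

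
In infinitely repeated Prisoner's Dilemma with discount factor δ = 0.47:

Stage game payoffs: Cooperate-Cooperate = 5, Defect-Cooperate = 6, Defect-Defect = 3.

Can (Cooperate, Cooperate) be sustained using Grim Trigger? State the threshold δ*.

δ* = 0.3333; since δ = 0.47 ≥ 0.3333, cooperation can be sustained

Work:
For Grim Trigger:
Cooperate forever: 5/(1-δ)
Defect then punished: 6 + 3·δ/(1-δ)
Need: 5/(1-δ) ≥ 6 + 3·δ/(1-δ)
Solving: δ ≥ (T-R)/(T-P) = (6-5)/(6-3) = 0.3333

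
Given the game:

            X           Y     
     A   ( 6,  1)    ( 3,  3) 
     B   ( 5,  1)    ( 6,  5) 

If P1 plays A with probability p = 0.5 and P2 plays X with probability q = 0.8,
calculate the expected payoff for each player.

E[P1] = 5.3, E[P2] = 1.6

Work:
E[P1] = p·q·π₁(A,X) + p·(1-q)·π₁(A,Y) + (1-p)·q·π₁(B,X) + (1-p)·(1-q)·π₁(B,Y)
= 0.5·0.8·6 + 0.5·0.2·3 + 0.5·0.8·5 + 0.5·0.2·6
= 5.3

E[P2] = 1.6 (similar calculation)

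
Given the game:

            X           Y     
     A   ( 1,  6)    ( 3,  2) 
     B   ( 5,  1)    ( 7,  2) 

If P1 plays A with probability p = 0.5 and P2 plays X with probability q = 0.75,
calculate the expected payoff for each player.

E[P1] = 3.5, E[P2] = 3.125

Work:
E[P1] = p·q·π₁(A,X) + p·(1-q)·π₁(A,Y) + (1-p)·q·π₁(B,X) + (1-p)·(1-q)·π₁(B,Y)
= 0.5·0.75·1 + 0.5·0.25·3 + 0.5·0.75·5 + 0.5·0.25·7
= 3.5

E[P2] = 3.125 (similar calculation)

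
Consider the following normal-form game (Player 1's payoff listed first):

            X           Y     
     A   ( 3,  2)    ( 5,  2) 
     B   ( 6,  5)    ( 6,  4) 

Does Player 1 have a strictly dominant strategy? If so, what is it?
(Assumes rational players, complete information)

Yes, Player 1's strictly dominant strategy is B

Work:
A strategy strictly dominates another if it gives a strictly higher payoff against every opponent action. Compare each pair of P1's strategies column-by-column:
  A vs B: [3 vs 6, 5 vs 6] → A does not strictly dominate B (column X: 3 ≤ 6)
  B vs A: [6 vs 3, 6 vs 5] → B strictly dominates A
B strictly dominates every other strategy → strictly dominant.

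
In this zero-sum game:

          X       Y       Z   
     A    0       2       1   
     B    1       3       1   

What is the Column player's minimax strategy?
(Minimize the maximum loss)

Column should play X or Z (all achieve the minimum), value = 1

Work:
Column player minimizes Row's maximum payoff:
Column X: max payoff to Row = 1
Column Y: max payoff to Row = 3
Column Z: max payoff to Row = 1
Minimum is 1, achieved by columns X, Z (tied).
Each of X or Z is a minimax strategy.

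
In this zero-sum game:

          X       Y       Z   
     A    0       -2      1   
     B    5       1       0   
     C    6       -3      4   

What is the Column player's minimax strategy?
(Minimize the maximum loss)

Column should play Y, value = 1

Work:
Column player minimizes Row's maximum payoff:
Column X: max payoff to Row = 6
Column Y: max payoff to Row = 1
Column Z: max payoff to Row = 4
Minimum is 1, achieved by column Y.
Minimax strategy: Y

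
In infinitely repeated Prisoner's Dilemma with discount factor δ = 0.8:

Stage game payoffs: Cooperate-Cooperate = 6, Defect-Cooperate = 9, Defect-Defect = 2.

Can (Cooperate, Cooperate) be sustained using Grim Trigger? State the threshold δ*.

δ* = 0.4286; since δ = 0.8 ≥ 0.4286, cooperation can be sustained

Work:
For Grim Trigger:
Cooperate forever: 6/(1-δ)
Defect then punished: 9 + 2·δ/(1-δ)
Need: 6/(1-δ) ≥ 9 + 2·δ/(1-δ)
Solving: δ ≥ (T-R)/(T-P) = (9-6)/(9-2) = 0.4286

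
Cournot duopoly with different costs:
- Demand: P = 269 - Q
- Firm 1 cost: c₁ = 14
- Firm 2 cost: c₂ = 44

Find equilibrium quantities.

q₁* = 95.0, q₂* = 65.0

Work:
Reaction: q₁ = (269 - 14 - q₂)/2
Reaction: q₂ = (269 - 44 - q₁)/2
Solve simultaneously:
q₁* = (269 - 2×14 + 44)/3 = 95.0
q₂* = (269 - 2×44 + 14)/3 = 65.0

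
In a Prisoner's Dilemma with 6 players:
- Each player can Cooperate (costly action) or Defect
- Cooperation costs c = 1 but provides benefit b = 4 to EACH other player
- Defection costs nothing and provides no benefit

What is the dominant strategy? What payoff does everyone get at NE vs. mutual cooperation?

Dominant: Defect; NE payoff = 0; Coop payoff = 19

Work:
Defect dominates (saves cost c = 1, benefit to others is external)
NE: All defect → everyone gets 0
If all cooperate: each receives (5)×4 - 1 = 19
Social dilemma: 19 > 0 but NE gives 0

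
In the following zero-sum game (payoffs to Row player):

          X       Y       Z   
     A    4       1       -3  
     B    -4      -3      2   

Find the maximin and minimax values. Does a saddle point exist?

Maximin = -3, Minimax = 1, Saddle: False

Work:
Row minimums: [-3, -4] → maximin = -3
Column maximums: [4, 1, 2] → minimax = 1
No saddle point (maximin ≠ minimax). Mixed strategy needed.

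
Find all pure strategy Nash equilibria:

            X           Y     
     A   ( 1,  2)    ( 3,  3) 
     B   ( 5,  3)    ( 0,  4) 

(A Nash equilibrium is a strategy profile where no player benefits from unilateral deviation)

Nash equilibrium: (A, Y)

Work:
Best responses:
  P1 vs X: payoffs [1, 5] → best response B (payoff 5)
  P1 vs Y: payoffs [3, 0] → best response A (payoff 3)
  P2 vs A: payoffs [2, 3] → best response Y (payoff 3)
  P2 vs B: payoffs [3, 4] → best response Y (payoff 4)
Mutual best responses: (A,Y) → Nash equilibria.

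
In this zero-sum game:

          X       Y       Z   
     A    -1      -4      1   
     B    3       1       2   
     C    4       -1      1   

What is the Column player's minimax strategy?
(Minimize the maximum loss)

Column should play Y, value = 1

Work:
Column player minimizes Row's maximum payoff:
Column X: max payoff to Row = 4
Column Y: max payoff to Row = 1
Column Z: max payoff to Row = 2
Minimum is 1, achieved by column Y.
Minimax strategy: Y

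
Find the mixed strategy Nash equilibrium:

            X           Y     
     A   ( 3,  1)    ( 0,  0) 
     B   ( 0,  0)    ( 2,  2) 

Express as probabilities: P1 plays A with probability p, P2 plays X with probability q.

p = 0.6667, q = 0.4

Work:
Find probabilities that make opponent indifferent:
P2 chooses q to make P1 indifferent between A and B
P1 chooses p to make P2 indifferent between X and Y
Mixed NE: P1 plays (A: 0.6667, B: 0.3333), P2 plays (X: 0.4, Y: 0.6)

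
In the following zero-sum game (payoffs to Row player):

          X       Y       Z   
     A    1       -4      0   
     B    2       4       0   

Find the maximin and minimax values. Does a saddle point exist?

Maximin = 0, Minimax = 0, Saddle: True

Work:
Row minimums: [-4, 0] → maximin = 0
Column maximums: [2, 4, 0] → minimax = 0
Saddle point exists! Game value = 0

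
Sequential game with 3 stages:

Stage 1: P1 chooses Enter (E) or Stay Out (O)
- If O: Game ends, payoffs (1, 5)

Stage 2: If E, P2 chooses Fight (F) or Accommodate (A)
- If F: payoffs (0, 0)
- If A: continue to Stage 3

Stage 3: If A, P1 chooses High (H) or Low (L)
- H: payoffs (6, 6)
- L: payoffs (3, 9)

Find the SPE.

SPE: (E, A, H); Outcome (6, 6)

Work:
Stage 3: P1 chooses H (6 vs 3)
Stage 2: P2: F->0, A->6 (anticipating H). Choose A
Stage 1: P1: O->1, E->6 (anticipating A, H). Choose E
SPE path: E -> A -> H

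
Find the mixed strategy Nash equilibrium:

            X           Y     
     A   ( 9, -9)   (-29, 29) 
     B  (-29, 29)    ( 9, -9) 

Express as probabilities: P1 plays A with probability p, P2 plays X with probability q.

p = 0.5, q = 0.5

Work:
Find probabilities that make opponent indifferent:
P2 chooses q to make P1 indifferent between A and B
P1 chooses p to make P2 indifferent between X and Y
Mixed NE: P1 plays (A: 0.5, B: 0.5), P2 plays (X: 0.5, Y: 0.5)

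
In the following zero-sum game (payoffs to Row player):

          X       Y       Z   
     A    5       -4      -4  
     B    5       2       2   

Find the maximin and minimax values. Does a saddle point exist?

Maximin = 2, Minimax = 2, Saddle: True

Work:
Row minimums: [-4, 2] → maximin = 2
Column maximums: [5, 2, 2] → minimax = 2
Saddle point exists! Game value = 2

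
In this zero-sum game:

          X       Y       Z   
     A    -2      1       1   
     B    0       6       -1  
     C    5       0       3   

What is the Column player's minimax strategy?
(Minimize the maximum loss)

Column should play Z, value = 3

Work:
Column player minimizes Row's maximum payoff:
Column X: max payoff to Row = 5
Column Y: max payoff to Row = 6
Column Z: max payoff to Row = 3
Minimum is 3, achieved by column Z.
Minimax strategy: Z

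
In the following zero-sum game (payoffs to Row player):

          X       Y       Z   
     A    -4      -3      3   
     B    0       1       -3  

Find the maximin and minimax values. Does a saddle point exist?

Maximin = -3, Minimax = 0, Saddle: False

Work:
Row minimums: [-4, -3] → maximin = -3
Column maximums: [0, 1, 3] → minimax = 0
No saddle point (maximin ≠ minimax). Mixed strategy needed.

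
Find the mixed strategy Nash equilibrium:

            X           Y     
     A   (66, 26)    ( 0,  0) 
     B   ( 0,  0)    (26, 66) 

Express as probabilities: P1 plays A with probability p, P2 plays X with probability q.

p = 0.7174, q = 0.2826

Work:
Find probabilities that make opponent indifferent:
P2 chooses q to make P1 indifferent between A and B
P1 chooses p to make P2 indifferent between X and Y
Mixed NE: P1 plays (A: 0.7174, B: 0.2826), P2 plays (X: 0.2826, Y: 0.7174)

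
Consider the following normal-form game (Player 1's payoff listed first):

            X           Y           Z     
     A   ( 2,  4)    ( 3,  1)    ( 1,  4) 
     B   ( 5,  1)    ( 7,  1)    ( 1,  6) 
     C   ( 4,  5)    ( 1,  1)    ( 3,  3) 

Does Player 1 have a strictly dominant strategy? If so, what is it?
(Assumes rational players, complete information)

No strictly dominant strategy exists for Player 1

Work:
A strategy strictly dominates another if it gives a strictly higher payoff against every opponent action. Compare each pair of P1's strategies column-by-column:
  A vs B: [2 vs 5, 3 vs 7, 1 vs 1] → A does not strictly dominate B (column X: 2 ≤ 5)
  A vs C: [2 vs 4, 3 vs 1, 1 vs 3] → A does not strictly dominate C (column X: 2 ≤ 4)
  B vs A: [5 vs 2, 7 vs 3, 1 vs 1] → B does not strictly dominate A (column Z: 1 ≤ 1)
  B vs C: [5 vs 4, 7 vs 1, 1 vs 3] → B does not strictly dominate C (column Z: 1 ≤ 3)
  C vs A: [4 vs 2, 1 vs 3, 3 vs 1] → C does not strictly dominate A (column Y: 1 ≤ 3)
  C vs B: [4 vs 5, 1 vs 7, 3 vs 1] → C does not strictly dominate B (column X: 4 ≤ 5)
No single strategy strictly dominates all others → no strictly dominant strategy.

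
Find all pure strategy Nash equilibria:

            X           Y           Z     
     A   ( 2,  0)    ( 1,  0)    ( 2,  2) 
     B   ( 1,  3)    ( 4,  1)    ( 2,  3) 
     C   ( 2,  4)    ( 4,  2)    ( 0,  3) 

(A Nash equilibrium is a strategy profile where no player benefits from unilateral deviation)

Nash equilibrium: (A, Z), (B, Z), (C, X)

Work:
Best responses:
  P1 vs X: payoffs [2, 1, 2] → best response A/C (payoff 2)
  P1 vs Y: payoffs [1, 4, 4] → best response B/C (payoff 4)
  P1 vs Z: payoffs [2, 2, 0] → best response A/B (payoff 2)
  P2 vs A: payoffs [0, 0, 2] → best response Z (payoff 2)
  P2 vs B: payoffs [3, 1, 3] → best response X/Z (payoff 3)
  P2 vs C: payoffs [4, 2, 3] → best response X (payoff 4)
Mutual best responses: (A,Z), (B,Z), (C,X) → Nash equilibria.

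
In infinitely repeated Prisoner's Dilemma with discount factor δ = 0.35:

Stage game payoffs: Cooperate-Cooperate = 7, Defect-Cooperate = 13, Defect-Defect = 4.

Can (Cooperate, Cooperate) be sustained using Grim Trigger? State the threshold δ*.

δ* = 0.6667; since δ = 0.35 < 0.6667, cooperation cannot be sustained

Work:
For Grim Trigger:
Cooperate forever: 7/(1-δ)
Defect then punished: 13 + 4·δ/(1-δ)
Need: 7/(1-δ) ≥ 13 + 4·δ/(1-δ)
Solving: δ ≥ (T-R)/(T-P) = (13-7)/(13-4) = 0.6667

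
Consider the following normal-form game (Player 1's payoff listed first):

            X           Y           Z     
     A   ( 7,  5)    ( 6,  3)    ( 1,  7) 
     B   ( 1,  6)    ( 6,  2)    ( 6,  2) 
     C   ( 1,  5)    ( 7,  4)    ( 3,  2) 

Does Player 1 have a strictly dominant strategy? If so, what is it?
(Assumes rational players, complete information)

No strictly dominant strategy exists for Player 1

Work:
A strategy strictly dominates another if it gives a strictly higher payoff against every opponent action. Compare each pair of P1's strategies column-by-column:
  A vs B: [7 vs 1, 6 vs 6, 1 vs 6] → A does not strictly dominate B (column Y: 6 ≤ 6)
  A vs C: [7 vs 1, 6 vs 7, 1 vs 3] → A does not strictly dominate C (column Y: 6 ≤ 7)
  B vs A: [1 vs 7, 6 vs 6, 6 vs 1] → B does not strictly dominate A (column X: 1 ≤ 7)
  B vs C: [1 vs 1, 6 vs 7, 6 vs 3] → B does not strictly dominate C (column X: 1 ≤ 1)
  C vs A: [1 vs 7, 7 vs 6, 3 vs 1] → C does not strictly dominate A (column X: 1 ≤ 7)
  C vs B: [1 vs 1, 7 vs 6, 3 vs 6] → C does not strictly dominate B (column X: 1 ≤ 1)
No single strategy strictly dominates all others → no strictly dominant strategy.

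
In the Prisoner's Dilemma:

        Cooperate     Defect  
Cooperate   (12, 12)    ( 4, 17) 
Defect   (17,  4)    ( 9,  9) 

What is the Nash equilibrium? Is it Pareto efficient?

(Defect, Defect) is NE; not Pareto efficient

Work:
Defect dominates Cooperate for both players:
If P2 cooperates: Defect (17) > Cooperate (12)
If P2 defects: Defect (9) > Cooperate (4)
NE: (Defect, Defect) with payoff (9, 9)
But (Cooperate, Cooperate) = (12, 12) Pareto dominates (9, 9)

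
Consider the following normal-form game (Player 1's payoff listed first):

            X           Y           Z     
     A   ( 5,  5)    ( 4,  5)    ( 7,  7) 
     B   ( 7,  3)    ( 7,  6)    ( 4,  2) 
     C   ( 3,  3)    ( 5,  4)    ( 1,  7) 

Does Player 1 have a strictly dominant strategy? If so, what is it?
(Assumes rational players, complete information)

No strictly dominant strategy exists for Player 1

Work:
A strategy strictly dominates another if it gives a strictly higher payoff against every opponent action. Compare each pair of P1's strategies column-by-column:
  A vs B: [5 vs 7, 4 vs 7, 7 vs 4] → A does not strictly dominate B (column X: 5 ≤ 7)
  A vs C: [5 vs 3, 4 vs 5, 7 vs 1] → A does not strictly dominate C (column Y: 4 ≤ 5)
  B vs A: [7 vs 5, 7 vs 4, 4 vs 7] → B does not strictly dominate A (column Z: 4 ≤ 7)
  B vs C: [7 vs 3, 7 vs 5, 4 vs 1] → B strictly dominates C
  C vs A: [3 vs 5, 5 vs 4, 1 vs 7] → C does not strictly dominate A (column X: 3 ≤ 5)
  C vs B: [3 vs 7, 5 vs 7, 1 vs 4] → C does not strictly dominate B (column X: 3 ≤ 7)
No single strategy strictly dominates all others → no strictly dominant strategy.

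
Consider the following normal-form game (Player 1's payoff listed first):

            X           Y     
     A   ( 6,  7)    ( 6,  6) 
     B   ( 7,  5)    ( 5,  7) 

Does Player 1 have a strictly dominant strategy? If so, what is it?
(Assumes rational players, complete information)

No strictly dominant strategy exists for Player 1

Work:
A strategy strictly dominates another if it gives a strictly higher payoff against every opponent action. Compare each pair of P1's strategies column-by-column:
  A vs B: [6 vs 7, 6 vs 5] → A does not strictly dominate B (column X: 6 ≤ 7)
  B vs A: [7 vs 6, 5 vs 6] → B does not strictly dominate A (column Y: 5 ≤ 6)
No single strategy strictly dominates all others → no strictly dominant strategy.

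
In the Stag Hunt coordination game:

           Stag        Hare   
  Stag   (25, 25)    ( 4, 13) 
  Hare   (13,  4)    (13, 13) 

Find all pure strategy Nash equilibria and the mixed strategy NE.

Pure NE: (Stag, Stag) and (Hare, Hare); Mixed NE: p = 0.4286, q = 0.4286

Work:
Check pure NE:
(Stag, Stag): (25, 25) - no unilateral deviation beneficial
(Hare, Hare): (13, 13) - no unilateral deviation beneficial
Mixed NE: P1 plays Stag with p = 0.4286, P2 plays Stag with q = 0.4286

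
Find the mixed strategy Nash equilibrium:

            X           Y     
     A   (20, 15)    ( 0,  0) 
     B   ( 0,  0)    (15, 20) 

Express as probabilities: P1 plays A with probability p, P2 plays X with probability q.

p = 0.5714, q = 0.4286

Work:
Find probabilities that make opponent indifferent:
P2 chooses q to make P1 indifferent between A and B
P1 chooses p to make P2 indifferent between X and Y
Mixed NE: P1 plays (A: 0.5714, B: 0.4286), P2 plays (X: 0.4286, Y: 0.5714)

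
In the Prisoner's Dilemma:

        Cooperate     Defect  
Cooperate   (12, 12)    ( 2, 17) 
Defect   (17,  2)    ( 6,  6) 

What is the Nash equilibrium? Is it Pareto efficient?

(Defect, Defect) is NE; not Pareto efficient

Work:
Defect dominates Cooperate for both players:
If P2 cooperates: Defect (17) > Cooperate (12)
If P2 defects: Defect (6) > Cooperate (2)
NE: (Defect, Defect) with payoff (6, 6)
But (Cooperate, Cooperate) = (12, 12) Pareto dominates (6, 6)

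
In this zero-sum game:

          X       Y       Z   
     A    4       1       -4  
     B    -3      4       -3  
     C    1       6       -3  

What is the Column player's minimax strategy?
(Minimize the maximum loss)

Column should play Z, value = -3

Work:
Column player minimizes Row's maximum payoff:
Column X: max payoff to Row = 4
Column Y: max payoff to Row = 6
Column Z: max payoff to Row = -3
Minimum is -3, achieved by column Z.
Minimax strategy: Z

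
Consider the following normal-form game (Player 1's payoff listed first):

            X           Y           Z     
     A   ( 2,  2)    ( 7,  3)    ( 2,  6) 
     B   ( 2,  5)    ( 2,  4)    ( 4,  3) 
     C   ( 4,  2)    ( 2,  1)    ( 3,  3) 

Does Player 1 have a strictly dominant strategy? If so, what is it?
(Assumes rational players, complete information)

No strictly dominant strategy exists for Player 1

Work:
A strategy strictly dominates another if it gives a strictly higher payoff against every opponent action. Compare each pair of P1's strategies column-by-column:
  A vs B: [2 vs 2, 7 vs 2, 2 vs 4] → A does not strictly dominate B (column X: 2 ≤ 2)
  A vs C: [2 vs 4, 7 vs 2, 2 vs 3] → A does not strictly dominate C (column X: 2 ≤ 4)
  B vs A: [2 vs 2, 2 vs 7, 4 vs 2] → B does not strictly dominate A (column X: 2 ≤ 2)
  B vs C: [2 vs 4, 2 vs 2, 4 vs 3] → B does not strictly dominate C (column X: 2 ≤ 4)
  C vs A: [4 vs 2, 2 vs 7, 3 vs 2] → C does not strictly dominate A (column Y: 2 ≤ 7)
  C vs B: [4 vs 2, 2 vs 2, 3 vs 4] → C does not strictly dominate B (column Y: 2 ≤ 2)
No single strategy strictly dominates all others → no strictly dominant strategy.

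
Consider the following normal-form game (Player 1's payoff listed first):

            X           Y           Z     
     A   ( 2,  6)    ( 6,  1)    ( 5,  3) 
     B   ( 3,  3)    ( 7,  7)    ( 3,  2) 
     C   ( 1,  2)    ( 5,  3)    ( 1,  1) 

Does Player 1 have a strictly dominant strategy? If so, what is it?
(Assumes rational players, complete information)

No strictly dominant strategy exists for Player 1

Work:
A strategy strictly dominates another if it gives a strictly higher payoff against every opponent action. Compare each pair of P1's strategies column-by-column:
  A vs B: [2 vs 3, 6 vs 7, 5 vs 3] → A does not strictly dominate B (column X: 2 ≤ 3)
  A vs C: [2 vs 1, 6 vs 5, 5 vs 1] → A strictly dominates C
  B vs A: [3 vs 2, 7 vs 6, 3 vs 5] → B does not strictly dominate A (column Z: 3 ≤ 5)
  B vs C: [3 vs 1, 7 vs 5, 3 vs 1] → B strictly dominates C
  C vs A: [1 vs 2, 5 vs 6, 1 vs 5] → C does not strictly dominate A (column X: 1 ≤ 2)
  C vs B: [1 vs 3, 5 vs 7, 1 vs 3] → C does not strictly dominate B (column X: 1 ≤ 3)
No single strategy strictly dominates all others → no strictly dominant strategy.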